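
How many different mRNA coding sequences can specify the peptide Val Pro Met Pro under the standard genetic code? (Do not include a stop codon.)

64

Val: 4 codons.
Pro: 4 codons.
Met: 1 codon.
Pro: 4 codons.
4 × 4 × 1 × 4 = 64.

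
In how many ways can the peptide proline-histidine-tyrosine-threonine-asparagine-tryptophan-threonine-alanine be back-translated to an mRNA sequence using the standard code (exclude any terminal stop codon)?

2048

Pro: 4 codons.
His: 2 codons.
Tyr: 2 codons.
Thr: 4 codons.
Asn: 2 codons.
Trp: 1 codon.
Thr: 4 codons.
Ala: 4 codons.
4 × 2 × 2 × 4 × 2 × 1 × 4 × 4 = 2048.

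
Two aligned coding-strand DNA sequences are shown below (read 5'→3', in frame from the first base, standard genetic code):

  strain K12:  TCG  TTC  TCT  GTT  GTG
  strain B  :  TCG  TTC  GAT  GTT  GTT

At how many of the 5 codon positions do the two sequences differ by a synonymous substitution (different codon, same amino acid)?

Codon 1: TCG Ser / TCG Ser — identical.
Codon 2: TTC Phe / TTC Phe — identical.
Codon 3: TCT Ser / GAT Asp — nonsynonymous.
Codon 4: GTT Val / GTT Val — identical.
Codon 5: GTG Val / GTT Val — synonymous.
Synonymous differences: 1.

1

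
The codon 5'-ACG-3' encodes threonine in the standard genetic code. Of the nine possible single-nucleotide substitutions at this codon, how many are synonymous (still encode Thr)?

Position 1: none → 0 synonymous.
Position 2: none → 0 synonymous.
Position 3: ACU, ACC, ACA → 3 synonymous.
Total: 0 + 0 + 3 = 3.

3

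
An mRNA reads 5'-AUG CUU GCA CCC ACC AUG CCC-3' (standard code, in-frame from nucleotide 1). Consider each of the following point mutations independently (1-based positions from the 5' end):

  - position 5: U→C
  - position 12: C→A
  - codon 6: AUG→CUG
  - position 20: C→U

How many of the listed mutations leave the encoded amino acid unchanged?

1

Codon 2: CUU (Leu) → CCU (Pro) — missense.
Codon 4: CCC (Pro) → CCA (Pro) — synonymous.
Codon 6: AUG (Met) → CUG (Leu) — missense.
Codon 7: CCC (Pro) → CUC (Leu) — missense.
Synonymous: 1 of 4.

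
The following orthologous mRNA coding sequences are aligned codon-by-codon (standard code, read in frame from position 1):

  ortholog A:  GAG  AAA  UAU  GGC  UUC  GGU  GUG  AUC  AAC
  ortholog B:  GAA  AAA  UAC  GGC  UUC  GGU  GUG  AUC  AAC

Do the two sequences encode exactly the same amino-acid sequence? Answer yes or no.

Codon 1: GAG Glu / GAA Glu — synonymous.
Codon 2: AAA Lys / AAA Lys — identical.
Codon 3: UAU Tyr / UAC Tyr — synonymous.
Codon 4: GGC Gly / GGC Gly — identical.
Codon 5: UUC Phe / UUC Phe — identical.
Codon 6: GGU Gly / GGU Gly — identical.
Codon 7: GUG Val / GUG Val — identical.
Codon 8: AUC Ile / AUC Ile — identical.
Codon 9: AAC Asn / AAC Asn — identical.
Nonsynonymous differences: 0 → same protein.

yes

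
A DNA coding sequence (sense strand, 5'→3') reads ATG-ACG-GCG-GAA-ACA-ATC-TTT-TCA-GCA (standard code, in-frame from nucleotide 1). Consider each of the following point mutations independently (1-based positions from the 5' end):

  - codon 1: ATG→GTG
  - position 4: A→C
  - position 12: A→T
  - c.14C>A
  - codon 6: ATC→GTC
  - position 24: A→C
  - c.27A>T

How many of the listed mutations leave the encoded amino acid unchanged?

Codon 1: ATG (Met) → GTG (Val) — missense.
Codon 2: ACG (Thr) → CCG (Pro) — missense.
Codon 4: GAA (Glu) → GAT (Asp) — missense.
Codon 5: ACA (Thr) → AAA (Lys) — missense.
Codon 6: ATC (Ile) → GTC (Val) — missense.
Codon 8: TCA (Ser) → TCC (Ser) — synonymous.
Codon 9: GCA (Ala) → GCT (Ala) — synonymous.
Synonymous: 2 of 7.

2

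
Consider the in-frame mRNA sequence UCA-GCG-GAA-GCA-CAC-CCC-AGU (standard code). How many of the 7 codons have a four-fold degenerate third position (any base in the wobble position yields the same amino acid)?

4

Codon 1 UCA (Ser): third position 4-fold.
Codon 2 GCG (Ala): third position 4-fold.
Codon 3 GAA (Glu): third position 2-fold.
Codon 4 GCA (Ala): third position 4-fold.
Codon 5 CAC (His): third position 2-fold.
Codon 6 CCC (Pro): third position 4-fold.
Codon 7 AGU (Ser): third position 2-fold.
Four-fold degenerate third positions: 4.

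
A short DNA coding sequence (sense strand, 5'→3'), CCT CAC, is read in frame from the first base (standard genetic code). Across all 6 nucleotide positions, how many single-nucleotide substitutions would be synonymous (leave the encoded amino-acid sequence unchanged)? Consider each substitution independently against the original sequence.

Codon 1 (CCT, Pro): 3 synonymous substitutions.
Codon 2 (CAC, His): 1 synonymous substitution.
Total: 3 + 1 = 4.

4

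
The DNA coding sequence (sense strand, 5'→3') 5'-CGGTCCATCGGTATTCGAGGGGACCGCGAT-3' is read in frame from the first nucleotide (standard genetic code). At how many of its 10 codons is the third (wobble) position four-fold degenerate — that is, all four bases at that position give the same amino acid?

6

Codon 1 CGG (Arg): third position 4-fold.
Codon 2 TCC (Ser): third position 4-fold.
Codon 3 ATC (Ile): third position 3-fold.
Codon 4 GGT (Gly): third position 4-fold.
Codon 5 ATT (Ile): third position 3-fold.
Codon 6 CGA (Arg): third position 4-fold.
Codon 7 GGG (Gly): third position 4-fold.
Codon 8 GAC (Asp): third position 2-fold.
Codon 9 CGC (Arg): third position 4-fold.
Codon 10 GAT (Asp): third position 2-fold.
Four-fold degenerate third positions: 6.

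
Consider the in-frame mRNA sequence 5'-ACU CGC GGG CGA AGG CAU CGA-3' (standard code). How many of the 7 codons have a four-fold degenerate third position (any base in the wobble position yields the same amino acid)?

Codon 1 ACU (Thr): third position 4-fold.
Codon 2 CGC (Arg): third position 4-fold.
Codon 3 GGG (Gly): third position 4-fold.
Codon 4 CGA (Arg): third position 4-fold.
Codon 5 AGG (Arg): third position 2-fold.
Codon 6 CAU (His): third position 2-fold.
Codon 7 CGA (Arg): third position 4-fold.
Four-fold degenerate third positions: 5.

5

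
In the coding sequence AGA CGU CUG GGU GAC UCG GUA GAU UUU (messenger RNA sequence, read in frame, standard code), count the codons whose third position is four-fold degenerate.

5

Codon 1 AGA (Arg): third position 2-fold.
Codon 2 CGU (Arg): third position 4-fold.
Codon 3 CUG (Leu): third position 4-fold.
Codon 4 GGU (Gly): third position 4-fold.
Codon 5 GAC (Asp): third position 2-fold.
Codon 6 UCG (Ser): third position 4-fold.
Codon 7 GUA (Val): third position 4-fold.
Codon 8 GAU (Asp): third position 2-fold.
Codon 9 UUU (Phe): third position 2-fold.
Four-fold degenerate third positions: 5.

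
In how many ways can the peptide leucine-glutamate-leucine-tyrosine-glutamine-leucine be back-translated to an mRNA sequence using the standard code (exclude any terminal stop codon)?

Leu: 6 codons.
Glu: 2 codons.
Leu: 6 codons.
Tyr: 2 codons.
Gln: 2 codons.
Leu: 6 codons.
6 × 2 × 6 × 2 × 2 × 6 = 1728.

1728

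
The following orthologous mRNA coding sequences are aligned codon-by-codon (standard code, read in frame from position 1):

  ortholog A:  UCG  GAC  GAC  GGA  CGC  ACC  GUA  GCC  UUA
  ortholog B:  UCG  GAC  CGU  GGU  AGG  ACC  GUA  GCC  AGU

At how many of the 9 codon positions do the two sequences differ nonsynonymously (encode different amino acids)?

Codon 1: UCG Ser / UCG Ser — identical.
Codon 2: GAC Asp / GAC Asp — identical.
Codon 3: GAC Asp / CGU Arg — nonsynonymous.
Codon 4: GGA Gly / GGU Gly — synonymous.
Codon 5: CGC Arg / AGG Arg — synonymous.
Codon 6: ACC Thr / ACC Thr — identical.
Codon 7: GUA Val / GUA Val — identical.
Codon 8: GCC Ala / GCC Ala — identical.
Codon 9: UUA Leu / AGU Ser — nonsynonymous.
Nonsynonymous differences: 2.

2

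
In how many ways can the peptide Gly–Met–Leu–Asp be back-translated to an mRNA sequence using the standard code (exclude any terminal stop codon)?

48

Gly: 4 codons.
Met: 1 codon.
Leu: 6 codons.
Asp: 2 codons.
4 × 1 × 6 × 2 = 48.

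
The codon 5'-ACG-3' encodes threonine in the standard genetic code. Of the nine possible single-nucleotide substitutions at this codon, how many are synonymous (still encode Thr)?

3

Position 1: none → 0 synonymous.
Position 2: none → 0 synonymous.
Position 3: ACT, ACC, ACA → 3 synonymous.
Total: 0 + 0 + 3 = 3.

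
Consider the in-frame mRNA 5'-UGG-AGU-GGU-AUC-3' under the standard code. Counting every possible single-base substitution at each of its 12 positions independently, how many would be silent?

Codon 1 (UGG, Trp): 0 synonymous substitutions.
Codon 2 (AGU, Ser): 1 synonymous substitution.
Codon 3 (GGU, Gly): 3 synonymous substitutions.
Codon 4 (AUC, Ile): 2 synonymous substitutions.
Total: 0 + 1 + 3 + 2 = 6.

6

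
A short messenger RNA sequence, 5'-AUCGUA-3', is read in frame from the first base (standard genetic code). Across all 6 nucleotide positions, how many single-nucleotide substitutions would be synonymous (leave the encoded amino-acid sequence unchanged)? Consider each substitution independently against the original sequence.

5

Codon 1 (AUC, Ile): 2 synonymous substitutions.
Codon 2 (GUA, Val): 3 synonymous substitutions.
Total: 2 + 3 = 5.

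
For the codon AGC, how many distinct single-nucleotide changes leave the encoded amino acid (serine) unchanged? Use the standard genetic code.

Position 1: none → 0 synonymous.
Position 2: none → 0 synonymous.
Position 3: AGU → 1 synonymous.
Total: 0 + 0 + 1 = 1.

1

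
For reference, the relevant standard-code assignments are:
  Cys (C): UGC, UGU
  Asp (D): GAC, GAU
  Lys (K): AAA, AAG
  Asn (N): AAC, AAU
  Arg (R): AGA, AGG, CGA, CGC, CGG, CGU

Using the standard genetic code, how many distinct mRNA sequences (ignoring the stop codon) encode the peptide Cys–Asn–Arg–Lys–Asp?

96

Cys: 2 codons.
Asn: 2 codons.
Arg: 6 codons.
Lys: 2 codons.
Asp: 2 codons.
2 × 2 × 6 × 2 × 2 = 96.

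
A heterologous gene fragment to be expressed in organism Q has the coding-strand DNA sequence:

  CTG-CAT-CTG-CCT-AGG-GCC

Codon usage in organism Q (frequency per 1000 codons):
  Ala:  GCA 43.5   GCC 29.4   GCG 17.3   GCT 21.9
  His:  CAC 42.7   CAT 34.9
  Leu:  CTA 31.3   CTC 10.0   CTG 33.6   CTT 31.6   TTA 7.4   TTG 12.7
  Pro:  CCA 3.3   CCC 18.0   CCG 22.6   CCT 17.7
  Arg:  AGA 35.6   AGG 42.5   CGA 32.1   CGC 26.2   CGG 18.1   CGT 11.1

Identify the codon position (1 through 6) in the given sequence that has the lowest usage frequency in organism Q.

Codon 1 CTG (Leu): 33.6 per 1000.
Codon 2 CAT (His): 34.9 per 1000.
Codon 3 CTG (Leu): 33.6 per 1000.
Codon 4 CCT (Pro): 17.7 per 1000.
Codon 5 AGG (Arg): 42.5 per 1000.
Codon 6 GCC (Ala): 29.4 per 1000.
Lowest frequency is 17.7 at codon 4.

4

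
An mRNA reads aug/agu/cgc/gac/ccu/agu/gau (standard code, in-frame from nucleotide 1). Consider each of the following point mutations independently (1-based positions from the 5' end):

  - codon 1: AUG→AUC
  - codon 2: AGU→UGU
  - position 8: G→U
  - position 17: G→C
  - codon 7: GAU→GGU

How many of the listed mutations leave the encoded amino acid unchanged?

0

Codon 1: AUG (Met) → AUC (Ile) — missense.
Codon 2: AGU (Ser) → UGU (Cys) — missense.
Codon 3: CGC (Arg) → CUC (Leu) — missense.
Codon 6: AGU (Ser) → ACU (Thr) — missense.
Codon 7: GAU (Asp) → GGU (Gly) — missense.
Synonymous: 0 of 5.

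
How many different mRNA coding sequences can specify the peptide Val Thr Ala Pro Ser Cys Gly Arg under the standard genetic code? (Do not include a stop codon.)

73728

Val: 4 codons.
Thr: 4 codons.
Ala: 4 codons.
Pro: 4 codons.
Ser: 6 codons.
Cys: 2 codons.
Gly: 4 codons.
Arg: 6 codons.
4 × 4 × 4 × 4 × 6 × 2 × 4 × 6 = 73728.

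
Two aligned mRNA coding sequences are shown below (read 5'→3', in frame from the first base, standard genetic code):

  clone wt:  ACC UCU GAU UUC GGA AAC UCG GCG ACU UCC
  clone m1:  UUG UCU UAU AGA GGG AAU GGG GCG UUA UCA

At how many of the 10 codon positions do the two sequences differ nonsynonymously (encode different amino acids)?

Codon 1: ACC Thr / UUG Leu — nonsynonymous.
Codon 2: UCU Ser / UCU Ser — identical.
Codon 3: GAU Asp / UAU Tyr — nonsynonymous.
Codon 4: UUC Phe / AGA Arg — nonsynonymous.
Codon 5: GGA Gly / GGG Gly — synonymous.
Codon 6: AAC Asn / AAU Asn — synonymous.
Codon 7: UCG Ser / GGG Gly — nonsynonymous.
Codon 8: GCG Ala / GCG Ala — identical.
Codon 9: ACU Thr / UUA Leu — nonsynonymous.
Codon 10: UCC Ser / UCA Ser — synonymous.
Nonsynonymous differences: 5.

5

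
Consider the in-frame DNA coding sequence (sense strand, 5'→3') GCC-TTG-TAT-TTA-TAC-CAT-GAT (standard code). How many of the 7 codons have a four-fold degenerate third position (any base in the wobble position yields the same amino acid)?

1

Codon 1 GCC (Ala): third position 4-fold.
Codon 2 TTG (Leu): third position 2-fold.
Codon 3 TAT (Tyr): third position 2-fold.
Codon 4 TTA (Leu): third position 2-fold.
Codon 5 TAC (Tyr): third position 2-fold.
Codon 6 CAT (His): third position 2-fold.
Codon 7 GAT (Asp): third position 2-fold.
Four-fold degenerate third positions: 1.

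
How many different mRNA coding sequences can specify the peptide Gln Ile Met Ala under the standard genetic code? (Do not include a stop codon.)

24

Gln: 2 codons.
Ile: 3 codons.
Met: 1 codon.
Ala: 4 codons.
2 × 3 × 1 × 4 = 24.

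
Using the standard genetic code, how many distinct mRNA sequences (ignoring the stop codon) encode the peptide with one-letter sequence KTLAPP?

3072

Lys: 2 codons.
Thr: 4 codons.
Leu: 6 codons.
Ala: 4 codons.
Pro: 4 codons.
Pro: 4 codons.
2 × 4 × 6 × 4 × 4 × 4 = 3072.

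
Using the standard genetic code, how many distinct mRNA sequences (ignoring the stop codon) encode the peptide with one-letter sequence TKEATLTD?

Thr: 4 codons.
Lys: 2 codons.
Glu: 2 codons.
Ala: 4 codons.
Thr: 4 codons.
Leu: 6 codons.
Thr: 4 codons.
Asp: 2 codons.
4 × 2 × 2 × 4 × 4 × 6 × 4 × 2 = 12288.

12288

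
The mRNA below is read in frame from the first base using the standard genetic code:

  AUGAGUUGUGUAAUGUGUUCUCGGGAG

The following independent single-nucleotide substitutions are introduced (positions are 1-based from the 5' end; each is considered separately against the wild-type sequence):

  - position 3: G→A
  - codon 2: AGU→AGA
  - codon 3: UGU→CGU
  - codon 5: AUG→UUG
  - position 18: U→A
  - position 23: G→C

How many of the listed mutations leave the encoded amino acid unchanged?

Codon 1: AUG (Met) → AUA (Ile) — missense.
Codon 2: AGU (Ser) → AGA (Arg) — missense.
Codon 3: UGU (Cys) → CGU (Arg) — missense.
Codon 5: AUG (Met) → UUG (Leu) — missense.
Codon 6: UGU (Cys) → UGA (Stop) — nonsense.
Codon 8: CGG (Arg) → CCG (Pro) — missense.
Synonymous: 0 of 6.

0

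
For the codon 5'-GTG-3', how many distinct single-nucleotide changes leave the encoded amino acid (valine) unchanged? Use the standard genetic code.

Position 1: none → 0 synonymous.
Position 2: none → 0 synonymous.
Position 3: GTT, GTC, GTA → 3 synonymous.
Total: 0 + 0 + 3 = 3.

3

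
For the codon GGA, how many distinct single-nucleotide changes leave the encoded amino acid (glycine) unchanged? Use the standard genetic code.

3

Position 1: none → 0 synonymous.
Position 2: none → 0 synonymous.
Position 3: GGU, GGC, GGG → 3 synonymous.
Total: 0 + 0 + 3 = 3.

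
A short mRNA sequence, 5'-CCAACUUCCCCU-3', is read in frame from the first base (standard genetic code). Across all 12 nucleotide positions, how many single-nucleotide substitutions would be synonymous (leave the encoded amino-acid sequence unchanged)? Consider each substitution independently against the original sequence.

Codon 1 (CCA, Pro): 3 synonymous substitutions.
Codon 2 (ACU, Thr): 3 synonymous substitutions.
Codon 3 (UCC, Ser): 3 synonymous substitutions.
Codon 4 (CCU, Pro): 3 synonymous substitutions.
Total: 3 + 3 + 3 + 3 = 12.

12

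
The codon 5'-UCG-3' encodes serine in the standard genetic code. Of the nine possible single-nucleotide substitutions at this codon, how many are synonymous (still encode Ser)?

Position 1: none → 0 synonymous.
Position 2: none → 0 synonymous.
Position 3: UCU, UCC, UCA → 3 synonymous.
Total: 0 + 0 + 3 = 3.

3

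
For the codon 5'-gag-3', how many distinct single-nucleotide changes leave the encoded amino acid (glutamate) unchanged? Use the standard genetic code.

Position 1: none → 0 synonymous.
Position 2: none → 0 synonymous.
Position 3: GAA → 1 synonymous.
Total: 0 + 0 + 1 = 1.

1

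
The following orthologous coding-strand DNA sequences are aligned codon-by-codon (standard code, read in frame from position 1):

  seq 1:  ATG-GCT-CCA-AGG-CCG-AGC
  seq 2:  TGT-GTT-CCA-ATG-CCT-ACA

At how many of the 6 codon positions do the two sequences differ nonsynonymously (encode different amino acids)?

4

Codon 1: ATG Met / TGT Cys — nonsynonymous.
Codon 2: GCT Ala / GTT Val — nonsynonymous.
Codon 3: CCA Pro / CCA Pro — identical.
Codon 4: AGG Arg / ATG Met — nonsynonymous.
Codon 5: CCG Pro / CCT Pro — synonymous.
Codon 6: AGC Ser / ACA Thr — nonsynonymous.
Nonsynonymous differences: 4.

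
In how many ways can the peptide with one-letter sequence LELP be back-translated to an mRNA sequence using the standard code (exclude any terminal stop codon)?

Leu: 6 codons.
Glu: 2 codons.
Leu: 6 codons.
Pro: 4 codons.
6 × 2 × 6 × 4 = 288.

288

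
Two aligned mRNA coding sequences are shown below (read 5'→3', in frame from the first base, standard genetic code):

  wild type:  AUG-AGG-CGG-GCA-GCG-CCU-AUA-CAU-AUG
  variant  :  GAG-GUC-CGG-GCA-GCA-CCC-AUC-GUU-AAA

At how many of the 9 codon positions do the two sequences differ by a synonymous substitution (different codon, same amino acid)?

Codon 1: AUG Met / GAG Glu — nonsynonymous.
Codon 2: AGG Arg / GUC Val — nonsynonymous.
Codon 3: CGG Arg / CGG Arg — identical.
Codon 4: GCA Ala / GCA Ala — identical.
Codon 5: GCG Ala / GCA Ala — synonymous.
Codon 6: CCU Pro / CCC Pro — synonymous.
Codon 7: AUA Ile / AUC Ile — synonymous.
Codon 8: CAU His / GUU Val — nonsynonymous.
Codon 9: AUG Met / AAA Lys — nonsynonymous.
Synonymous differences: 3.

3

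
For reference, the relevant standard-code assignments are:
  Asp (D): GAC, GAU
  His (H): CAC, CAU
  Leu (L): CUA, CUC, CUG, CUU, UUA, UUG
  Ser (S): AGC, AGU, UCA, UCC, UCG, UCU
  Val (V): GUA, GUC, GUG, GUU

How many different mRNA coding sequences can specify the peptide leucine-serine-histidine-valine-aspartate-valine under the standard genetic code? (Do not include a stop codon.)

2304

Leu: 6 codons.
Ser: 6 codons.
His: 2 codons.
Val: 4 codons.
Asp: 2 codons.
Val: 4 codons.
6 × 6 × 2 × 4 × 2 × 4 = 2304.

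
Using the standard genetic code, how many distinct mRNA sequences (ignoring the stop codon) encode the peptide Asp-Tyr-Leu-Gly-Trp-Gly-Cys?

Asp: 2 codons.
Tyr: 2 codons.
Leu: 6 codons.
Gly: 4 codons.
Trp: 1 codon.
Gly: 4 codons.
Cys: 2 codons.
2 × 2 × 6 × 4 × 1 × 4 × 2 = 768.

768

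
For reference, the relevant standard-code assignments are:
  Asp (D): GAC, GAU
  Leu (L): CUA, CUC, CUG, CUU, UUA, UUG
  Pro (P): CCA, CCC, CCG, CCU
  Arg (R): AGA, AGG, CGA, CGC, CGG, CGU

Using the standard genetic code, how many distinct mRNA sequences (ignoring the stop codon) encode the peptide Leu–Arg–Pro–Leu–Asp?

Leu: 6 codons.
Arg: 6 codons.
Pro: 4 codons.
Leu: 6 codons.
Asp: 2 codons.
6 × 6 × 4 × 6 × 2 = 1728.

1728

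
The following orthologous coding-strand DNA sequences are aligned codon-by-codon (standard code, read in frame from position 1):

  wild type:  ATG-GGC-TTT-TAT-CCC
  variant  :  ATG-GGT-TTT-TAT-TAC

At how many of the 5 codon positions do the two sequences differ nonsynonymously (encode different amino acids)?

Codon 1: ATG Met / ATG Met — identical.
Codon 2: GGC Gly / GGT Gly — synonymous.
Codon 3: TTT Phe / TTT Phe — identical.
Codon 4: TAT Tyr / TAT Tyr — identical.
Codon 5: CCC Pro / TAC Tyr — nonsynonymous.
Nonsynonymous differences: 1.

1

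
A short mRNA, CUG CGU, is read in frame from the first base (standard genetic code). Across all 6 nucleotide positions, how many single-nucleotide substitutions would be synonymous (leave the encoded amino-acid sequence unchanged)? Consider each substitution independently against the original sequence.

7

Codon 1 (CUG, Leu): 4 synonymous substitutions.
Codon 2 (CGU, Arg): 3 synonymous substitutions.
Total: 4 + 3 = 7.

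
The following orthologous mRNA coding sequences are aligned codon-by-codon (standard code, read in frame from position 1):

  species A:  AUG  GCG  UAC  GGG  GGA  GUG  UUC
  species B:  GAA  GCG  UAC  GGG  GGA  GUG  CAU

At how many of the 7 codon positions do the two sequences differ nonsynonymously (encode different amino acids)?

2

Codon 1: AUG Met / GAA Glu — nonsynonymous.
Codon 2: GCG Ala / GCG Ala — identical.
Codon 3: UAC Tyr / UAC Tyr — identical.
Codon 4: GGG Gly / GGG Gly — identical.
Codon 5: GGA Gly / GGA Gly — identical.
Codon 6: GUG Val / GUG Val — identical.
Codon 7: UUC Phe / CAU His — nonsynonymous.
Nonsynonymous differences: 2.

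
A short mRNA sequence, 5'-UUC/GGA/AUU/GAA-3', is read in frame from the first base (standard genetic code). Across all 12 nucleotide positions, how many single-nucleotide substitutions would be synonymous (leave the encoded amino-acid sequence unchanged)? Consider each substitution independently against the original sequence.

7

Codon 1 (UUC, Phe): 1 synonymous substitution.
Codon 2 (GGA, Gly): 3 synonymous substitutions.
Codon 3 (AUU, Ile): 2 synonymous substitutions.
Codon 4 (GAA, Glu): 1 synonymous substitution.
Total: 1 + 3 + 2 + 1 = 7.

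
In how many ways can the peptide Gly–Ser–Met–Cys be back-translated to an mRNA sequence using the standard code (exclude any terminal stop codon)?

48

Gly: 4 codons.
Ser: 6 codons.
Met: 1 codon.
Cys: 2 codons.
4 × 6 × 1 × 2 = 48.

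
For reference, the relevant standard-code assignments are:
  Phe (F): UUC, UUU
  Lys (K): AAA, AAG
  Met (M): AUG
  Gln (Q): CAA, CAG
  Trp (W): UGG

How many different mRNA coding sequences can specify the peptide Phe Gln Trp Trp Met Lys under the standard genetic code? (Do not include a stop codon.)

8

Phe: 2 codons.
Gln: 2 codons.
Trp: 1 codon.
Trp: 1 codon.
Met: 1 codon.
Lys: 2 codons.
2 × 2 × 1 × 1 × 1 × 2 = 8.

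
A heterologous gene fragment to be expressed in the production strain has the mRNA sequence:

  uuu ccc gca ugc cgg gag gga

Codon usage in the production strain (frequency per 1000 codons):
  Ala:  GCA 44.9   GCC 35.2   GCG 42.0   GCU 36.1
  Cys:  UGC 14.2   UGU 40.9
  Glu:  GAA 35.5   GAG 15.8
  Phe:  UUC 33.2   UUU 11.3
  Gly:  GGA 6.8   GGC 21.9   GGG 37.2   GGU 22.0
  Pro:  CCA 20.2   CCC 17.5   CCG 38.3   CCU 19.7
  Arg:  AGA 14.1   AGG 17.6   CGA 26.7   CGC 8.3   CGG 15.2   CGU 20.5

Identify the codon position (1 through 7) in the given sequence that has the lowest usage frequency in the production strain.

Codon 1 UUU (Phe): 11.3 per 1000.
Codon 2 CCC (Pro): 17.5 per 1000.
Codon 3 GCA (Ala): 44.9 per 1000.
Codon 4 UGC (Cys): 14.2 per 1000.
Codon 5 CGG (Arg): 15.2 per 1000.
Codon 6 GAG (Glu): 15.8 per 1000.
Codon 7 GGA (Gly): 6.8 per 1000.
Lowest frequency is 6.8 at codon 7.

7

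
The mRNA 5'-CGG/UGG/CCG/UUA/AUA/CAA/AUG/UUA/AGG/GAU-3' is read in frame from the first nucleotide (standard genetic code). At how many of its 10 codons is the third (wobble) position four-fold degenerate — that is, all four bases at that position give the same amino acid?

Codon 1 CGG (Arg): third position 4-fold.
Codon 2 UGG (Trp): third position 1-fold.
Codon 3 CCG (Pro): third position 4-fold.
Codon 4 UUA (Leu): third position 2-fold.
Codon 5 AUA (Ile): third position 3-fold.
Codon 6 CAA (Gln): third position 2-fold.
Codon 7 AUG (Met): third position 1-fold.
Codon 8 UUA (Leu): third position 2-fold.
Codon 9 AGG (Arg): third position 2-fold.
Codon 10 GAU (Asp): third position 2-fold.
Four-fold degenerate third positions: 2.

2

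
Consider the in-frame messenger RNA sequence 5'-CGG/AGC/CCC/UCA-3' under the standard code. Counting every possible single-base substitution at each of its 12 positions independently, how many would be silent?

11

Codon 1 (CGG, Arg): 4 synonymous substitutions.
Codon 2 (AGC, Ser): 1 synonymous substitution.
Codon 3 (CCC, Pro): 3 synonymous substitutions.
Codon 4 (UCA, Ser): 3 synonymous substitutions.
Total: 4 + 1 + 3 + 3 = 11.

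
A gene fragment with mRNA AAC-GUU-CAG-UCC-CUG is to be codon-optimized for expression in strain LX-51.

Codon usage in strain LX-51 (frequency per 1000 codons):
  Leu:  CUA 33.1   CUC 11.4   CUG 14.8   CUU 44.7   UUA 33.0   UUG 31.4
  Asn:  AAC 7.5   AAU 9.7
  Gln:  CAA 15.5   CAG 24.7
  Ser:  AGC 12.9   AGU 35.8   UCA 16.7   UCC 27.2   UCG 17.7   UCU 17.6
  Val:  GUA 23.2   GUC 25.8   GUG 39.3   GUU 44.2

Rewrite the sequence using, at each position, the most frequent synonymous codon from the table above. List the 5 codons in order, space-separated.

Codon 1 (Asn): best is AAU at 9.7.
Codon 2 (Val): best is GUU at 44.2.
Codon 3 (Gln): best is CAG at 24.7.
Codon 4 (Ser): best is AGU at 35.8.
Codon 5 (Leu): best is CUU at 44.7.

AAU GUU CAG AGU CUU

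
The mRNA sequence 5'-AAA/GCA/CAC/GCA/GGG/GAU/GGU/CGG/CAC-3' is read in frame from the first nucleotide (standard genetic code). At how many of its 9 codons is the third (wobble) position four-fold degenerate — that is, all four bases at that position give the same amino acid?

5

Codon 1 AAA (Lys): third position 2-fold.
Codon 2 GCA (Ala): third position 4-fold.
Codon 3 CAC (His): third position 2-fold.
Codon 4 GCA (Ala): third position 4-fold.
Codon 5 GGG (Gly): third position 4-fold.
Codon 6 GAU (Asp): third position 2-fold.
Codon 7 GGU (Gly): third position 4-fold.
Codon 8 CGG (Arg): third position 4-fold.
Codon 9 CAC (His): third position 2-fold.
Four-fold degenerate third positions: 5.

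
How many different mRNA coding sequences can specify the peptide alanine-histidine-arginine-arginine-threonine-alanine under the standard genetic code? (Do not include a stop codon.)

4608

Ala: 4 codons.
His: 2 codons.
Arg: 6 codons.
Arg: 6 codons.
Thr: 4 codons.
Ala: 4 codons.
4 × 2 × 6 × 6 × 4 × 4 = 4608.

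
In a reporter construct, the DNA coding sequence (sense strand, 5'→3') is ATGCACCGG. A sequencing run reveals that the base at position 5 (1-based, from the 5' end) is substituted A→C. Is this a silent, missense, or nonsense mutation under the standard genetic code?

Position 5 falls in codon 2: CAC → His.
After the substitution the codon is CCC → Pro.
His ≠ Pro, so this is a missense mutation.

missense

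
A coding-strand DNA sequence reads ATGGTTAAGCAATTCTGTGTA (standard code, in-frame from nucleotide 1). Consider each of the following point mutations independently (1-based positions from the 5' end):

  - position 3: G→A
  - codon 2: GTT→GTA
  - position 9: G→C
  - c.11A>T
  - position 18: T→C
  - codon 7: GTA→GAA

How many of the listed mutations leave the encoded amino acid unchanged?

Codon 1: ATG (Met) → ATA (Ile) — missense.
Codon 2: GTT (Val) → GTA (Val) — synonymous.
Codon 3: AAG (Lys) → AAC (Asn) — missense.
Codon 4: CAA (Gln) → CTA (Leu) — missense.
Codon 6: TGT (Cys) → TGC (Cys) — synonymous.
Codon 7: GTA (Val) → GAA (Glu) — missense.
Synonymous: 2 of 6.

2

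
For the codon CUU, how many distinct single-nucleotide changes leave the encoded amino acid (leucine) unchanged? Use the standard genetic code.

Position 1: none → 0 synonymous.
Position 2: none → 0 synonymous.
Position 3: CUC, CUA, CUG → 3 synonymous.
Total: 0 + 0 + 3 = 3.

3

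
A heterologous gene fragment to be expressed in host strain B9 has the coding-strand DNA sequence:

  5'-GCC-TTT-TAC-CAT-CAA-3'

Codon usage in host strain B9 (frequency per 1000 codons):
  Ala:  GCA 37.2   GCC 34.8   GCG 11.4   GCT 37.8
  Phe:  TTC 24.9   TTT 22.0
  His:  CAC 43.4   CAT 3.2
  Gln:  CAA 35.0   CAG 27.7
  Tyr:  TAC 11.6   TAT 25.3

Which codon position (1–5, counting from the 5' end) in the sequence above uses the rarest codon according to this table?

Codon 1 GCC (Ala): 34.8 per 1000.
Codon 2 TTT (Phe): 22.0 per 1000.
Codon 3 TAC (Tyr): 11.6 per 1000.
Codon 4 CAT (His): 3.2 per 1000.
Codon 5 CAA (Gln): 35.0 per 1000.
Lowest frequency is 3.2 at codon 4.

4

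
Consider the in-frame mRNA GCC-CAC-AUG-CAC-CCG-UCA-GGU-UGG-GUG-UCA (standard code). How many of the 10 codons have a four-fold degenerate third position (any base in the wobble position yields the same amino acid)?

6

Codon 1 GCC (Ala): third position 4-fold.
Codon 2 CAC (His): third position 2-fold.
Codon 3 AUG (Met): third position 1-fold.
Codon 4 CAC (His): third position 2-fold.
Codon 5 CCG (Pro): third position 4-fold.
Codon 6 UCA (Ser): third position 4-fold.
Codon 7 GGU (Gly): third position 4-fold.
Codon 8 UGG (Trp): third position 1-fold.
Codon 9 GUG (Val): third position 4-fold.
Codon 10 UCA (Ser): third position 4-fold.
Four-fold degenerate third positions: 6.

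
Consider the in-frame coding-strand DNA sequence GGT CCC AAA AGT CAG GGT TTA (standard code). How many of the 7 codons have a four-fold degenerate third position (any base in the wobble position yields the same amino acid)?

Codon 1 GGT (Gly): third position 4-fold.
Codon 2 CCC (Pro): third position 4-fold.
Codon 3 AAA (Lys): third position 2-fold.
Codon 4 AGT (Ser): third position 2-fold.
Codon 5 CAG (Gln): third position 2-fold.
Codon 6 GGT (Gly): third position 4-fold.
Codon 7 TTA (Leu): third position 2-fold.
Four-fold degenerate third positions: 3.

3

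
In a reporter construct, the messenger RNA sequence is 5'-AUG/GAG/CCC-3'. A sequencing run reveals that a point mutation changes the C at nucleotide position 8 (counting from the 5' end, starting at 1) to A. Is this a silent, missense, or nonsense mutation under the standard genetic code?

missense

Position 8 falls in codon 3: CCC → Pro.
After the substitution the codon is CAC → His.
Pro ≠ His, so this is a missense mutation.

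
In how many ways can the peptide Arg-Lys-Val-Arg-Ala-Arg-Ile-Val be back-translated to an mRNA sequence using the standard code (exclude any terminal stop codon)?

Arg: 6 codons.
Lys: 2 codons.
Val: 4 codons.
Arg: 6 codons.
Ala: 4 codons.
Arg: 6 codons.
Ile: 3 codons.
Val: 4 codons.
6 × 2 × 4 × 6 × 4 × 6 × 3 × 4 = 82944.

82944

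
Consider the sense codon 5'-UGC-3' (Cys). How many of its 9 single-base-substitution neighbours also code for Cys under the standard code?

Position 1: none → 0 synonymous.
Position 2: none → 0 synonymous.
Position 3: UGU → 1 synonymous.
Total: 0 + 0 + 1 = 1.

1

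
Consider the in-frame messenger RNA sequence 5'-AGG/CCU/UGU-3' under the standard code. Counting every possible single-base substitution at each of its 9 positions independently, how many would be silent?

6

Codon 1 (AGG, Arg): 2 synonymous substitutions.
Codon 2 (CCU, Pro): 3 synonymous substitutions.
Codon 3 (UGU, Cys): 1 synonymous substitution.
Total: 2 + 3 + 1 = 6.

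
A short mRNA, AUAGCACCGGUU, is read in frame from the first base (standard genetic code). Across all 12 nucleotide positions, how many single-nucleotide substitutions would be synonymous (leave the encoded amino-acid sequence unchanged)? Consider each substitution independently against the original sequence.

Codon 1 (AUA, Ile): 2 synonymous substitutions.
Codon 2 (GCA, Ala): 3 synonymous substitutions.
Codon 3 (CCG, Pro): 3 synonymous substitutions.
Codon 4 (GUU, Val): 3 synonymous substitutions.
Total: 2 + 3 + 3 + 3 = 11.

11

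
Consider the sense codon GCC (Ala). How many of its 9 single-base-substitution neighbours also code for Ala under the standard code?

Position 1: none → 0 synonymous.
Position 2: none → 0 synonymous.
Position 3: GCU, GCA, GCG → 3 synonymous.
Total: 0 + 0 + 3 = 3.

3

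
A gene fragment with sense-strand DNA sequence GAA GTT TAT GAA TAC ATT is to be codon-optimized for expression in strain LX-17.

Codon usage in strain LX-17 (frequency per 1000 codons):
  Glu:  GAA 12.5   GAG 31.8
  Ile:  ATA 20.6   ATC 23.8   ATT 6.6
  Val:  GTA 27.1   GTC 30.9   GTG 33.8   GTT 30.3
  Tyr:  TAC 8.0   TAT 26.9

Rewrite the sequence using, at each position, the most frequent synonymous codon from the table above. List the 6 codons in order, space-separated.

GAG GTG TAT GAG TAT ATC

Codon 1 (Glu): best is GAG at 31.8.
Codon 2 (Val): best is GTG at 33.8.
Codon 3 (Tyr): best is TAT at 26.9.
Codon 4 (Glu): best is GAG at 31.8.
Codon 5 (Tyr): best is TAT at 26.9.
Codon 6 (Ile): best is ATC at 23.8.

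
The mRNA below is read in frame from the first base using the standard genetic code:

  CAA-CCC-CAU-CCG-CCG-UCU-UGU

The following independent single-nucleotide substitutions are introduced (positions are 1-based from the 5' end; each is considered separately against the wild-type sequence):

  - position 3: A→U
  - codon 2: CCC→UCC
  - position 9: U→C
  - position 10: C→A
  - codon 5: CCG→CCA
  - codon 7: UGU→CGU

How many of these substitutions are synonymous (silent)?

Codon 1: CAA (Gln) → CAU (His) — missense.
Codon 2: CCC (Pro) → UCC (Ser) — missense.
Codon 3: CAU (His) → CAC (His) — synonymous.
Codon 4: CCG (Pro) → ACG (Thr) — missense.
Codon 5: CCG (Pro) → CCA (Pro) — synonymous.
Codon 7: UGU (Cys) → CGU (Arg) — missense.
Synonymous: 2 of 6.

2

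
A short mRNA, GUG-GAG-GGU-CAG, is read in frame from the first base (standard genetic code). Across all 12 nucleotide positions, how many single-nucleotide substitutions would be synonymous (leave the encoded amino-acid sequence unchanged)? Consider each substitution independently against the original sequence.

Codon 1 (GUG, Val): 3 synonymous substitutions.
Codon 2 (GAG, Glu): 1 synonymous substitution.
Codon 3 (GGU, Gly): 3 synonymous substitutions.
Codon 4 (CAG, Gln): 1 synonymous substitution.
Total: 3 + 1 + 3 + 1 = 8.

8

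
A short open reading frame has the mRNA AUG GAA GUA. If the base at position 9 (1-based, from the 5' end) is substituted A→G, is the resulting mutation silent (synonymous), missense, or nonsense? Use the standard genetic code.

silent

Position 9 falls in codon 3: GUA → Val.
After the substitution the codon is GUG → Val.
Both encode Val, so the change is synonymous.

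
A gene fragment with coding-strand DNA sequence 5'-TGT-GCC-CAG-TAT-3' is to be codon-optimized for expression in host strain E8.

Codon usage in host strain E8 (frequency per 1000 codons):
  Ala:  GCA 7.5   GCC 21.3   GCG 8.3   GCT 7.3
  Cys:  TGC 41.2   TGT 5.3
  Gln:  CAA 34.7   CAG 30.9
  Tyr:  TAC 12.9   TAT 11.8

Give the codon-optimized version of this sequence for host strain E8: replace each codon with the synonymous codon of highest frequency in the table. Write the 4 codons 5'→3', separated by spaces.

TGC GCC CAA TAC

Codon 1 (Cys): best is TGC at 41.2.
Codon 2 (Ala): best is GCC at 21.3.
Codon 3 (Gln): best is CAA at 34.7.
Codon 4 (Tyr): best is TAC at 12.9.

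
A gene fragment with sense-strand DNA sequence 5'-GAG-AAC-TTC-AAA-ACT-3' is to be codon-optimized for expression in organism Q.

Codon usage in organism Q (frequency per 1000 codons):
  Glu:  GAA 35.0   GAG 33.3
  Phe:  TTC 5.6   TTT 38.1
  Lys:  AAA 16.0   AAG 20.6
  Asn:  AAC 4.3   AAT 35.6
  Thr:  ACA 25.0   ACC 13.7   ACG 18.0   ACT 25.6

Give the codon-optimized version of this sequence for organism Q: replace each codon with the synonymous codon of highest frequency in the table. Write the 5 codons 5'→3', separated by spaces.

GAA AAT TTT AAG ACT

Codon 1 (Glu): best is GAA at 35.0.
Codon 2 (Asn): best is AAT at 35.6.
Codon 3 (Phe): best is TTT at 38.1.
Codon 4 (Lys): best is AAG at 20.6.
Codon 5 (Thr): best is ACT at 25.6.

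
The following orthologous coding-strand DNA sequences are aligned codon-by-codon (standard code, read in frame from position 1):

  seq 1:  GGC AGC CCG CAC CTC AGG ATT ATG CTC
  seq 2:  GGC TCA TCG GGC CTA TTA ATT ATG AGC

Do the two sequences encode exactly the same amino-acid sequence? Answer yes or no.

no

Codon 1: GGC Gly / GGC Gly — identical.
Codon 2: AGC Ser / TCA Ser — synonymous.
Codon 3: CCG Pro / TCG Ser — nonsynonymous.
Codon 4: CAC His / GGC Gly — nonsynonymous.
Codon 5: CTC Leu / CTA Leu — synonymous.
Codon 6: AGG Arg / TTA Leu — nonsynonymous.
Codon 7: ATT Ile / ATT Ile — identical.
Codon 8: ATG Met / ATG Met — identical.
Codon 9: CTC Leu / AGC Ser — nonsynonymous.
Nonsynonymous differences: 4 → different protein.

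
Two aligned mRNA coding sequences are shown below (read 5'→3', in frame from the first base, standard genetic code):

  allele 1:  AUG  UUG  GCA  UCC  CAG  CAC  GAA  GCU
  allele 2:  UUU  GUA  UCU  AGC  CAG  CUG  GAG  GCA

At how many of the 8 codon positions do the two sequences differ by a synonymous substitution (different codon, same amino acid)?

3

Codon 1: AUG Met / UUU Phe — nonsynonymous.
Codon 2: UUG Leu / GUA Val — nonsynonymous.
Codon 3: GCA Ala / UCU Ser — nonsynonymous.
Codon 4: UCC Ser / AGC Ser — synonymous.
Codon 5: CAG Gln / CAG Gln — identical.
Codon 6: CAC His / CUG Leu — nonsynonymous.
Codon 7: GAA Glu / GAG Glu — synonymous.
Codon 8: GCU Ala / GCA Ala — synonymous.
Synonymous differences: 3.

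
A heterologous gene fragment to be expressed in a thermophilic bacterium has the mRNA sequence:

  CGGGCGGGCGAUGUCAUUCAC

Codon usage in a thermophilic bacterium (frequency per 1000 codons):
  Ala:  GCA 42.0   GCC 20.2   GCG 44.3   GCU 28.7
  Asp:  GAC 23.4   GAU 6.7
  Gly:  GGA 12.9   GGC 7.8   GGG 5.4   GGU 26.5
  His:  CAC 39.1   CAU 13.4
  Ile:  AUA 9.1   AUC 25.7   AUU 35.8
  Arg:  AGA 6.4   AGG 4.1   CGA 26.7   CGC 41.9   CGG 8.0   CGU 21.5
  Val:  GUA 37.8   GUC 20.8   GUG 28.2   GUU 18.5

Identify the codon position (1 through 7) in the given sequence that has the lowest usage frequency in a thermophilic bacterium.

Codon 1 CGG (Arg): 8.0 per 1000.
Codon 2 GCG (Ala): 44.3 per 1000.
Codon 3 GGC (Gly): 7.8 per 1000.
Codon 4 GAU (Asp): 6.7 per 1000.
Codon 5 GUC (Val): 20.8 per 1000.
Codon 6 AUU (Ile): 35.8 per 1000.
Codon 7 CAC (His): 39.1 per 1000.
Lowest frequency is 6.7 at codon 4.

4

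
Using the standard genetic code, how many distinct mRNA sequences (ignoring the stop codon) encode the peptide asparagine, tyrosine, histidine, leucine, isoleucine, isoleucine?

432

Asn: 2 codons.
Tyr: 2 codons.
His: 2 codons.
Leu: 6 codons.
Ile: 3 codons.
Ile: 3 codons.
2 × 2 × 2 × 6 × 3 × 3 = 432.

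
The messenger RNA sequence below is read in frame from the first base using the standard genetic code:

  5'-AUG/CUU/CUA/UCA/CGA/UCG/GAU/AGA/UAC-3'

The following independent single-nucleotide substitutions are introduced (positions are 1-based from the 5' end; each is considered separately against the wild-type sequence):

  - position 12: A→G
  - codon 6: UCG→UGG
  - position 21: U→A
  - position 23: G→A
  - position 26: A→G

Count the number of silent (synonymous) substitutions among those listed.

Codon 4: UCA (Ser) → UCG (Ser) — synonymous.
Codon 6: UCG (Ser) → UGG (Trp) — missense.
Codon 7: GAU (Asp) → GAA (Glu) — missense.
Codon 8: AGA (Arg) → AAA (Lys) — missense.
Codon 9: UAC (Tyr) → UGC (Cys) — missense.
Synonymous: 1 of 5.

1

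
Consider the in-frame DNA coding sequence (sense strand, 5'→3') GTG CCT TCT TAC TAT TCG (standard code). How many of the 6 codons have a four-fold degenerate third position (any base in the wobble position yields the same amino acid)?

Codon 1 GTG (Val): third position 4-fold.
Codon 2 CCT (Pro): third position 4-fold.
Codon 3 TCT (Ser): third position 4-fold.
Codon 4 TAC (Tyr): third position 2-fold.
Codon 5 TAT (Tyr): third position 2-fold.
Codon 6 TCG (Ser): third position 4-fold.
Four-fold degenerate third positions: 4.

4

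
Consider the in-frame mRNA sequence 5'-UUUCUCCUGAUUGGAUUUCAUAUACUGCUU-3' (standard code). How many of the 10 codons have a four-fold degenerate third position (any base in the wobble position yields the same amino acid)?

Codon 1 UUU (Phe): third position 2-fold.
Codon 2 CUC (Leu): third position 4-fold.
Codon 3 CUG (Leu): third position 4-fold.
Codon 4 AUU (Ile): third position 3-fold.
Codon 5 GGA (Gly): third position 4-fold.
Codon 6 UUU (Phe): third position 2-fold.
Codon 7 CAU (His): third position 2-fold.
Codon 8 AUA (Ile): third position 3-fold.
Codon 9 CUG (Leu): third position 4-fold.
Codon 10 CUU (Leu): third position 4-fold.
Four-fold degenerate third positions: 5.

5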